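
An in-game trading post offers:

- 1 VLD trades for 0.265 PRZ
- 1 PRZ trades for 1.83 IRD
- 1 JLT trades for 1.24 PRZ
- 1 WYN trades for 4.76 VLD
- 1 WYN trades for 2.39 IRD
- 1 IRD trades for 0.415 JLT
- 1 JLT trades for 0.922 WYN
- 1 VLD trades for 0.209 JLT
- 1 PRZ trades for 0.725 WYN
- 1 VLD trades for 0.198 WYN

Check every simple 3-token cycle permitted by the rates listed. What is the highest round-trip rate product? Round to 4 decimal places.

0.9417

PRZ→IRD→JLT→PRZ: 1.83 × 0.415 × 1.24 = 0.94172
WYN→VLD→JLT→WYN: 4.76 × 0.209 × 0.922 = 0.91724
PRZ→WYN→VLD→PRZ: 0.725 × 4.76 × 0.265 = 0.91452
WYN→IRD→JLT→WYN: 2.39 × 0.415 × 0.922 = 0.91449
Maximum is PRZ→IRD→JLT→PRZ at 0.9417; no arbitrage — every cycle loses value.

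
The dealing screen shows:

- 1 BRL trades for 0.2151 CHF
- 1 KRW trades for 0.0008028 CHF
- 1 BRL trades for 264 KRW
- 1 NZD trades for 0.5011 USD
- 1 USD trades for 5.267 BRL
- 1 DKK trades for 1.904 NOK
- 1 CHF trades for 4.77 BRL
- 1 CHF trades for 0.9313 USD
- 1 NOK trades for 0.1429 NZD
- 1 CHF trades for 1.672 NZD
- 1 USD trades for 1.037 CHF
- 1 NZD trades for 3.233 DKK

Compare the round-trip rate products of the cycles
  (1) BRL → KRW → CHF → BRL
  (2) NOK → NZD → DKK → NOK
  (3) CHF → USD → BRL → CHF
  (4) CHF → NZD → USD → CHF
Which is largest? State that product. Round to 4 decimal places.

1.0551

(1) 264 × 0.0008028 × 4.77 = 1.01095
(2) 0.1429 × 3.233 × 1.904 = 0.87964
(3) 0.9313 × 5.267 × 0.2151 = 1.05510
(4) 1.672 × 0.5011 × 1.037 = 0.86884
Highest is cycle (3) at 1.0551 (>1, arbitrage).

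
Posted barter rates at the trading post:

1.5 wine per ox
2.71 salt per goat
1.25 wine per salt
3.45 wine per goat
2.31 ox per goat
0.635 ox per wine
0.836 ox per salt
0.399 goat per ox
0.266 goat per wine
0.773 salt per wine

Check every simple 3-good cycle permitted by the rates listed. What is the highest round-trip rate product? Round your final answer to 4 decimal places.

0.9693

wine→salt→ox→wine: 0.773 × 0.836 × 1.5 = 0.96934
wine→goat→ox→wine: 0.266 × 2.31 × 1.5 = 0.92169
salt→ox→goat→salt: 0.836 × 0.399 × 2.71 = 0.90396
wine→goat→salt→wine: 0.266 × 2.71 × 1.25 = 0.90108
wine→ox→goat→wine: 0.635 × 0.399 × 3.45 = 0.87411
Maximum is wine→salt→ox→wine at 0.9693; no arbitrage — every cycle loses value.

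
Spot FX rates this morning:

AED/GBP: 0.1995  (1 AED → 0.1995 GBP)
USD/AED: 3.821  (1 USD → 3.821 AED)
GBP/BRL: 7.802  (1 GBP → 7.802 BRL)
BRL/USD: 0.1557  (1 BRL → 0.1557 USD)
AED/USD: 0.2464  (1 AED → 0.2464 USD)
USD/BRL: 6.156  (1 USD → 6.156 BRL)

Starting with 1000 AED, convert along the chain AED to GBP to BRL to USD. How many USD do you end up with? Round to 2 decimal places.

1000 AED × 0.1995 = 199.5 GBP
199.5 GBP × 7.802 = 1556.499 BRL
1556.499 BRL × 0.1557 = 242.3468943 USD

242.35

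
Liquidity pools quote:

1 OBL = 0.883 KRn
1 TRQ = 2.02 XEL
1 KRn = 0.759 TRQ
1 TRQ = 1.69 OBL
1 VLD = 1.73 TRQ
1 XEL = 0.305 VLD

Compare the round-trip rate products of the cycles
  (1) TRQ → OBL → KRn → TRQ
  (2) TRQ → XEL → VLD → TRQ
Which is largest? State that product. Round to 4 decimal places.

1.1326

(1) 1.69 × 0.883 × 0.759 = 1.13263
(2) 2.02 × 0.305 × 1.73 = 1.06585
Highest is cycle (1) at 1.1326 (>1, arbitrage).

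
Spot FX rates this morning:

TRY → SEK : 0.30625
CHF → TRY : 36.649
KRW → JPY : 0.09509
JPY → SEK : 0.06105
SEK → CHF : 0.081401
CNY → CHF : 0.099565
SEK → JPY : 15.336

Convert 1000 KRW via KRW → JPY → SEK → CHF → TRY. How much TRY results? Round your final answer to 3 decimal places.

1000 KRW × 0.09509 = 95.09 JPY
95.09 JPY × 0.06105 = 5.8052445 SEK
5.8052445 SEK × 0.081401 = 0.4725527075445 CHF
0.4725527075445 CHF × 36.649 = 17.3185841787983805 TRY

17.319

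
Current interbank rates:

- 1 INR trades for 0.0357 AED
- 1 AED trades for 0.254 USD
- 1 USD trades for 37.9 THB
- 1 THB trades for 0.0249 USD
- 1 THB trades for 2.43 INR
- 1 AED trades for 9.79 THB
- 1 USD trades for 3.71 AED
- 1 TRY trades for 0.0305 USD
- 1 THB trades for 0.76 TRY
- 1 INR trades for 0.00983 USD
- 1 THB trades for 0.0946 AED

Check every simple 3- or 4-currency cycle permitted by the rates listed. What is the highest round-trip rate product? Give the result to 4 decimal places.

0.9107

THB→AED→USD→THB: 0.0946 × 0.254 × 37.9 = 0.91068
THB→INR→USD→THB: 2.43 × 0.00983 × 37.9 = 0.90531
THB→USD→AED→THB: 0.0249 × 3.71 × 9.79 = 0.90439
THB→TRY→USD→THB: 0.76 × 0.0305 × 37.9 = 0.87852
THB→INR→USD→AED→THB: 2.43 × 0.00983 × 3.71 × 9.79 = 0.86759
THB→INR→AED→THB: 2.43 × 0.0357 × 9.79 = 0.84929
THB→TRY→USD→AED→THB: 0.76 × 0.0305 × 3.71 × 9.79 = 0.84192
THB→INR→AED→USD→THB: 2.43 × 0.0357 × 0.254 × 37.9 = 0.83512
Maximum is THB→AED→USD→THB at 0.9107; no arbitrage — every cycle loses value.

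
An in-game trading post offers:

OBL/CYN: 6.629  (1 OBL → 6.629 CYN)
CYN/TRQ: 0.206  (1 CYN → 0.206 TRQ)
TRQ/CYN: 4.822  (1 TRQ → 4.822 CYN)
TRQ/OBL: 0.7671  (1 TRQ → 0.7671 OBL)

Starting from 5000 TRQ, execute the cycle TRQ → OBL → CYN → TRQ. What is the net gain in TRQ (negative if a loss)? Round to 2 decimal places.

237.66

5000 TRQ × 0.7671 = 3835.5 OBL
3835.5 OBL × 6.629 = 25425.5295 CYN
25425.5295 CYN × 0.206 = 5237.659077 TRQ
Net change: 5237.659077 − 5000 = 237.659077 TRQ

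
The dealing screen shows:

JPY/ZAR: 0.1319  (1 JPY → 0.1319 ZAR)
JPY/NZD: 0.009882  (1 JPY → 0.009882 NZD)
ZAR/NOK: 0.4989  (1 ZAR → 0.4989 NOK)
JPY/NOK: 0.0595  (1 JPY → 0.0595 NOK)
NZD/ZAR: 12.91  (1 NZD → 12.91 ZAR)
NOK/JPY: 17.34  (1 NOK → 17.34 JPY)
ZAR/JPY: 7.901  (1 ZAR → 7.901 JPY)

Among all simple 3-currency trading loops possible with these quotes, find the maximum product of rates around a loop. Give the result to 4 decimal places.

1.1411

ZAR→NOK→JPY→ZAR: 0.4989 × 17.34 × 0.1319 = 1.14106
NZD→ZAR→JPY→NZD: 12.91 × 7.901 × 0.009882 = 1.00798
Maximum is ZAR→NOK→JPY→ZAR at 1.1411; arbitrage exists.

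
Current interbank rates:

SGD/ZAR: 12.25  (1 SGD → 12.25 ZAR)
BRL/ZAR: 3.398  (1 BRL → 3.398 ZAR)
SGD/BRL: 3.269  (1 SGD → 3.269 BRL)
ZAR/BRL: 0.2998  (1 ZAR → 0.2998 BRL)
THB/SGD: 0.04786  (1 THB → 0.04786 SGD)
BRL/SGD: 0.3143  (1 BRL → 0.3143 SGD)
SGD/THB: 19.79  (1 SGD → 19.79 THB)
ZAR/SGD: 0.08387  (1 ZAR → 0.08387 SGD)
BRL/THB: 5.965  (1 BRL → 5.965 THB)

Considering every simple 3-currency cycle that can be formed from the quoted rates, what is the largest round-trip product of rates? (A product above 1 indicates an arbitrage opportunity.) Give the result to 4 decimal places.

1.1543

BRL→SGD→ZAR→BRL: 0.3143 × 12.25 × 0.2998 = 1.15428
BRL→THB→SGD→BRL: 5.965 × 0.04786 × 3.269 = 0.93325
BRL→ZAR→SGD→BRL: 3.398 × 0.08387 × 3.269 = 0.93163
Maximum is BRL→SGD→ZAR→BRL at 1.1543; arbitrage exists.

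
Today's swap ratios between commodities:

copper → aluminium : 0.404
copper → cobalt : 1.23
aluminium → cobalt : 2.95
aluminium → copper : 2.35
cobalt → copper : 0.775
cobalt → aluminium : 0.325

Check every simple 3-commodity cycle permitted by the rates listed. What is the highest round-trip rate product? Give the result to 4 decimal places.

0.9394

copper→cobalt→aluminium→copper: 1.23 × 0.325 × 2.35 = 0.93941
copper→aluminium→cobalt→copper: 0.404 × 2.95 × 0.775 = 0.92365
Maximum is copper→cobalt→aluminium→copper at 0.9394; no arbitrage — every cycle loses value.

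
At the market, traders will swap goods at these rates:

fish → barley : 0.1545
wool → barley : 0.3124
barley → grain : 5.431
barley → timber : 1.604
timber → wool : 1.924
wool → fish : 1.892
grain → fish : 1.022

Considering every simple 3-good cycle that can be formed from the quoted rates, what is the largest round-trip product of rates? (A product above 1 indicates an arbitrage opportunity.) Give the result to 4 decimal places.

barley→timber→wool→barley: 1.604 × 1.924 × 0.3124 = 0.96410
grain→fish→barley→grain: 1.022 × 0.1545 × 5.431 = 0.85755
Maximum is barley→timber→wool→barley at 0.9641; no arbitrage — every cycle loses value.

0.9641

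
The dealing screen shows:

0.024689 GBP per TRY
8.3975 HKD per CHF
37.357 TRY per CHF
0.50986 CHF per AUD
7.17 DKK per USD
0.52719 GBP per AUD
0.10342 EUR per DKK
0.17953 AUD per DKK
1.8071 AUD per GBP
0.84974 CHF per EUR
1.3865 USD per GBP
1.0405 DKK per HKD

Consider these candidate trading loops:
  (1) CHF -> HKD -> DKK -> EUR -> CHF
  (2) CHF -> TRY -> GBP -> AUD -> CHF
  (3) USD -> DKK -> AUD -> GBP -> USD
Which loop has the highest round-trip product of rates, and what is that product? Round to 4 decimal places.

0.9409

(1) 8.3975 × 1.0405 × 0.10342 × 0.84974 = 0.76786
(2) 37.357 × 0.024689 × 1.8071 × 0.50986 = 0.84978
(3) 7.17 × 0.17953 × 0.52719 × 1.3865 = 0.94090
Highest is cycle (3) at 0.9409 (≤1, no arbitrage).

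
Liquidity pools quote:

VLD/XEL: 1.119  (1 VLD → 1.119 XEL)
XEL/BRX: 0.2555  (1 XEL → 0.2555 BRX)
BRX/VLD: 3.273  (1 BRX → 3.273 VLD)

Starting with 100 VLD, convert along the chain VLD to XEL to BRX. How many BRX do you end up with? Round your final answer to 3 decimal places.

100 VLD × 1.119 = 111.9 XEL
111.9 XEL × 0.2555 = 28.59045 BRX

28.590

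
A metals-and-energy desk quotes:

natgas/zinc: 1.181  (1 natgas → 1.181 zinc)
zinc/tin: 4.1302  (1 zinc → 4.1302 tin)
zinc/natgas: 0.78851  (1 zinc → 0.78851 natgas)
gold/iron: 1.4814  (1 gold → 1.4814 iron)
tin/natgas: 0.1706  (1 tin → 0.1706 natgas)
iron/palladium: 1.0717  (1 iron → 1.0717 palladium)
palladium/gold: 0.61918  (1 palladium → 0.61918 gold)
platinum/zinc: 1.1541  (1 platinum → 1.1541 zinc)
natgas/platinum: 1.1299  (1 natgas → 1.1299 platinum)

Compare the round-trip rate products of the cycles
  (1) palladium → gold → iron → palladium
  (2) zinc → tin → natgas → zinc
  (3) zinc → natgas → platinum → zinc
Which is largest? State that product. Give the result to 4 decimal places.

(1) 0.61918 × 1.4814 × 1.0717 = 0.98302
(2) 4.1302 × 0.1706 × 1.181 = 0.83215
(3) 0.78851 × 1.1299 × 1.1541 = 1.02823
Highest is cycle (3) at 1.0282 (>1, arbitrage).

1.0282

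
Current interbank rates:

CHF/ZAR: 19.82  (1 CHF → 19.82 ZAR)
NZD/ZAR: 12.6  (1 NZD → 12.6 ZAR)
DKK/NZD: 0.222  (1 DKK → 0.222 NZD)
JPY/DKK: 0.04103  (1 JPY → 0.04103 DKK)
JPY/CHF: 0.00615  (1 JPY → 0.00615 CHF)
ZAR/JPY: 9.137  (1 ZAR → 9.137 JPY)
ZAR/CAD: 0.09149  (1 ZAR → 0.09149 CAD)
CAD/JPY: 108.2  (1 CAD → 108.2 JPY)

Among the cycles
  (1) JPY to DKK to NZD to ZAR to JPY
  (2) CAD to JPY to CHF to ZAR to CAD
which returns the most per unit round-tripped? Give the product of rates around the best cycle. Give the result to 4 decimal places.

1.2066

(1) 0.04103 × 0.222 × 12.6 × 9.137 = 1.04865
(2) 108.2 × 0.00615 × 19.82 × 0.09149 = 1.20665
Highest is cycle (2) at 1.2066 (>1, arbitrage).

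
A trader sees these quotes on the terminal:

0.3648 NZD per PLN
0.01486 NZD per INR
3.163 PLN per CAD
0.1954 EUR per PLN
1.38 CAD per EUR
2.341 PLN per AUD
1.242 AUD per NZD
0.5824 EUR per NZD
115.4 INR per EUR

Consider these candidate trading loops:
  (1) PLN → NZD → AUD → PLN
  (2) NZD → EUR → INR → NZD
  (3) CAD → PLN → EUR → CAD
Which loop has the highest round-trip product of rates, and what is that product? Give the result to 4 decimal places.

1.0607

(1) 0.3648 × 1.242 × 2.341 = 1.06066
(2) 0.5824 × 115.4 × 0.01486 = 0.99873
(3) 3.163 × 0.1954 × 1.38 = 0.85291
Highest is cycle (1) at 1.0607 (>1, arbitrage).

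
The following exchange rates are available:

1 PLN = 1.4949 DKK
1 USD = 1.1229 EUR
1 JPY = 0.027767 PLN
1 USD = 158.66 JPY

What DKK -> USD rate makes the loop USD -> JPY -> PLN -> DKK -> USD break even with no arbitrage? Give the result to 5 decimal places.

Known legs of the cycle: 158.66 × 0.027767 × 1.4949 = 6.585800217678
For no arbitrage the full-cycle product must be 1, so the missing rate is 1 / 6.585800217678 ≈ 0.1518418.

0.15184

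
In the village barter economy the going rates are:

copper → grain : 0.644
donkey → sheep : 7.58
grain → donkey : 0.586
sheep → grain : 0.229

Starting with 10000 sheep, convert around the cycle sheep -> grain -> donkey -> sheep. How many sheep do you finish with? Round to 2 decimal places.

10000 sheep × 0.229 = 2290 grain
2290 grain × 0.586 = 1341.94 donkey
1341.94 donkey × 7.58 = 10171.9052 sheep

10171.91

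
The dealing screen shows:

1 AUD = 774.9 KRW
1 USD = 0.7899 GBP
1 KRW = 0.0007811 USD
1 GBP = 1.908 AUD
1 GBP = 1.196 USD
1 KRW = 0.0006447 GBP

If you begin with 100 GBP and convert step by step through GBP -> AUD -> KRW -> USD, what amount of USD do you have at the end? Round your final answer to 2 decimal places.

115.49

100 GBP × 1.908 = 190.8 AUD
190.8 AUD × 774.9 = 147850.92 KRW
147850.92 KRW × 0.0007811 = 115.486353612 USD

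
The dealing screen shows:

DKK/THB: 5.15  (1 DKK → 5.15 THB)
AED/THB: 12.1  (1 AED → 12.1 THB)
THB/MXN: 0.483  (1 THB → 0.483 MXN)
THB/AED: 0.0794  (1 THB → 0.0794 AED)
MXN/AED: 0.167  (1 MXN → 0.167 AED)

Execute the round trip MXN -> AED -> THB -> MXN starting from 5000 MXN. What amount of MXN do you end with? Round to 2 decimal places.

4879.99

5000 MXN × 0.167 = 835 AED
835 AED × 12.1 = 10103.5 THB
10103.5 THB × 0.483 = 4879.9905 MXN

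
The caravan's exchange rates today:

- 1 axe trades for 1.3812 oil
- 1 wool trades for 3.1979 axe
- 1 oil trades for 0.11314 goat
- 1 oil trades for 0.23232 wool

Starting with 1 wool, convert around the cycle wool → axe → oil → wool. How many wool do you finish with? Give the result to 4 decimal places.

1.0261

1 wool × 3.1979 = 3.1979 axe
3.1979 axe × 1.3812 = 4.41693948 oil
4.41693948 oil × 0.23232 = 1.0261433799936 wool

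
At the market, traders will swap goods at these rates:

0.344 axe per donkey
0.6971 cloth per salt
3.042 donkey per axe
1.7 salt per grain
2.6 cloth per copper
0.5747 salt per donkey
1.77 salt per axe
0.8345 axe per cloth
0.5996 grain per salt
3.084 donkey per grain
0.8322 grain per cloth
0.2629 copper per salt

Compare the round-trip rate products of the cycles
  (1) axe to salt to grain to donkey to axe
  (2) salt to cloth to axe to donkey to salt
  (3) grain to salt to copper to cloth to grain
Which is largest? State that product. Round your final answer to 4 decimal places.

(1) 1.77 × 0.5996 × 3.084 × 0.344 = 1.12592
(2) 0.6971 × 0.8345 × 3.042 × 0.5747 = 1.01700
(3) 1.7 × 0.2629 × 2.6 × 0.8322 = 0.96703
Highest is cycle (1) at 1.1259 (>1, arbitrage).

1.1259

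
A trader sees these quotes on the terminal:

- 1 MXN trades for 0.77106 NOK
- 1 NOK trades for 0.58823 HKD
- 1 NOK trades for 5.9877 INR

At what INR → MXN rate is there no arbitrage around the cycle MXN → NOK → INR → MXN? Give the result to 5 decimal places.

0.21660

Known legs of the cycle: 0.77106 × 5.9877 = 4.616875962
For no arbitrage the full-cycle product must be 1, so the missing rate is 1 / 4.616875962 ≈ 0.2165967.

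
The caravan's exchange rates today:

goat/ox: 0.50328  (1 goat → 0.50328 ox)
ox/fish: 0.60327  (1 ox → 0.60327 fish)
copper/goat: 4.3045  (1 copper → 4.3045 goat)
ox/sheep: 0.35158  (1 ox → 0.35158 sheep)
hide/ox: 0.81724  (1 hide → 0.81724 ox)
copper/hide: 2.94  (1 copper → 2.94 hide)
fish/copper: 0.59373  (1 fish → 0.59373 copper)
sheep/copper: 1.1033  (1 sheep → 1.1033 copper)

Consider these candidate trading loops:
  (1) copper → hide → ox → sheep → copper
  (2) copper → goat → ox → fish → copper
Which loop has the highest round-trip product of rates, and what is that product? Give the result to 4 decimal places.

0.9320

(1) 2.94 × 0.81724 × 0.35158 × 1.1033 = 0.93200
(2) 4.3045 × 0.50328 × 0.60327 × 0.59373 = 0.77595
Highest is cycle (1) at 0.9320 (≤1, no arbitrage).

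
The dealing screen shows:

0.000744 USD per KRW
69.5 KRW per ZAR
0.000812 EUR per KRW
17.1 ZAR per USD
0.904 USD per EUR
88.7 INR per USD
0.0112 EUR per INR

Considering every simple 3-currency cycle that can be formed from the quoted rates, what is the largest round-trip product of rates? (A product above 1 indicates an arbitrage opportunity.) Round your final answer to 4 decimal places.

0.8981

INR→EUR→USD→INR: 0.0112 × 0.904 × 88.7 = 0.89807
ZAR→KRW→USD→ZAR: 69.5 × 0.000744 × 17.1 = 0.88421
Maximum is INR→EUR→USD→INR at 0.8981; no arbitrage — every cycle loses value.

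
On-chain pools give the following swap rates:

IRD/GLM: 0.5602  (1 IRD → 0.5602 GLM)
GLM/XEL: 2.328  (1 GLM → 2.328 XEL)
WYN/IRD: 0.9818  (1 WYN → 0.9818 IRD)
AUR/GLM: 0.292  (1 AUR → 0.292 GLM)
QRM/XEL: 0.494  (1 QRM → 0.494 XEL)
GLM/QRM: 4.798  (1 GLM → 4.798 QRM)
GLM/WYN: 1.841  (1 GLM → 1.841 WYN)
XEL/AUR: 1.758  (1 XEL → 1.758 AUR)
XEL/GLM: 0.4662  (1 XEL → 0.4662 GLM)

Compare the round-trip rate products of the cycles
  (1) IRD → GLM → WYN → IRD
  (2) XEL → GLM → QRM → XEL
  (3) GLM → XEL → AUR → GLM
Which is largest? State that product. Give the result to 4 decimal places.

1.1950

(1) 0.5602 × 1.841 × 0.9818 = 1.01256
(2) 0.4662 × 4.798 × 0.494 = 1.10499
(3) 2.328 × 1.758 × 0.292 = 1.19505
Highest is cycle (3) at 1.1950 (>1, arbitrage).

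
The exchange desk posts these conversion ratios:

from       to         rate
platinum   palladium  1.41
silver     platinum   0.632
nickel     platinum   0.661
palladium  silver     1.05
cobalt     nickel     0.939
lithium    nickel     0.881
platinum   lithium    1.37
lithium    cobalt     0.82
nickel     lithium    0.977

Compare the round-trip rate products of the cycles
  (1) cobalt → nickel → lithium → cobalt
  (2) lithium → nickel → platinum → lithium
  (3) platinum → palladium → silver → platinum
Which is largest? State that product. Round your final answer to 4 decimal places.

0.9357

(1) 0.939 × 0.977 × 0.82 = 0.75227
(2) 0.881 × 0.661 × 1.37 = 0.79781
(3) 1.41 × 1.05 × 0.632 = 0.93568
Highest is cycle (3) at 0.9357 (≤1, no arbitrage).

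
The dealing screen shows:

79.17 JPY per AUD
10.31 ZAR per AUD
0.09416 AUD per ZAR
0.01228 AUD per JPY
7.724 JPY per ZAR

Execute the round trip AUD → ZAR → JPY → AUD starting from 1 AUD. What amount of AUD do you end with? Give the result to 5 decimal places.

0.97791

1 AUD × 10.31 = 10.31 ZAR
10.31 ZAR × 7.724 = 79.63444 JPY
79.63444 JPY × 0.01228 = 0.9779109232 AUD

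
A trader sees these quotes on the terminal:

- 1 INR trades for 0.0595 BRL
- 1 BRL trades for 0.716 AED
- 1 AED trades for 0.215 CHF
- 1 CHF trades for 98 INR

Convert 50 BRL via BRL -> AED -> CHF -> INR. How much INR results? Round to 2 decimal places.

754.31

50 BRL × 0.716 = 35.8 AED
35.8 AED × 0.215 = 7.697 CHF
7.697 CHF × 98 = 754.306 INR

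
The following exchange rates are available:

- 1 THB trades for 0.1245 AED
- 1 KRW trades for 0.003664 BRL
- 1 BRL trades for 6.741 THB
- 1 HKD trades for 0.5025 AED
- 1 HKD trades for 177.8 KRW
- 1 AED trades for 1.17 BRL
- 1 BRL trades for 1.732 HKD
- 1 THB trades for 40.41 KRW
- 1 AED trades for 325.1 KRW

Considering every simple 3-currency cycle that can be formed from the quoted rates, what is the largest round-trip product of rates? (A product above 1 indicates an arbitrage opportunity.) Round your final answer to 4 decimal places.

HKD→KRW→BRL→HKD: 177.8 × 0.003664 × 1.732 = 1.12833
HKD→AED→BRL→HKD: 0.5025 × 1.17 × 1.732 = 1.01829
KRW→BRL→THB→KRW: 0.003664 × 6.741 × 40.41 = 0.99809
BRL→THB→AED→BRL: 6.741 × 0.1245 × 1.17 = 0.98193
Maximum is HKD→KRW→BRL→HKD at 1.1283; arbitrage exists.

1.1283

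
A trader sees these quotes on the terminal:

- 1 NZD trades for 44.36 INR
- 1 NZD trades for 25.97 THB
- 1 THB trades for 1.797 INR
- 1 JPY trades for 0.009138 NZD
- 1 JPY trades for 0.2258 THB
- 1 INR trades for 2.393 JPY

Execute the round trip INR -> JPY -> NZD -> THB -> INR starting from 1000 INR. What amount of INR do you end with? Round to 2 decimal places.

1000 INR × 2.393 = 2393 JPY
2393 JPY × 0.009138 = 21.867234 NZD
21.867234 NZD × 25.97 = 567.89206698 THB
567.89206698 THB × 1.797 = 1020.50204436306 INR

1020.50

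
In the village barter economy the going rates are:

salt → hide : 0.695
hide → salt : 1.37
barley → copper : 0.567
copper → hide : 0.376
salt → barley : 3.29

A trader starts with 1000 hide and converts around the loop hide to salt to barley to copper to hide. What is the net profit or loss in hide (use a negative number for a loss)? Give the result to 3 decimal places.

-39.080

1000 hide × 1.37 = 1370 salt
1370 salt × 3.29 = 4507.3 barley
4507.3 barley × 0.567 = 2555.6391 copper
2555.6391 copper × 0.376 = 960.9203016 hide
Net change: 960.9203016 − 1000 = -39.0796984 hide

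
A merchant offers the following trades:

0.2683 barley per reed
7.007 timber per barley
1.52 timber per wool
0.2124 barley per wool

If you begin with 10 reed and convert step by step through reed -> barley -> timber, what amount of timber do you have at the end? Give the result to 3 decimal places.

10 reed × 0.2683 = 2.683 barley
2.683 barley × 7.007 = 18.799781 timber

18.800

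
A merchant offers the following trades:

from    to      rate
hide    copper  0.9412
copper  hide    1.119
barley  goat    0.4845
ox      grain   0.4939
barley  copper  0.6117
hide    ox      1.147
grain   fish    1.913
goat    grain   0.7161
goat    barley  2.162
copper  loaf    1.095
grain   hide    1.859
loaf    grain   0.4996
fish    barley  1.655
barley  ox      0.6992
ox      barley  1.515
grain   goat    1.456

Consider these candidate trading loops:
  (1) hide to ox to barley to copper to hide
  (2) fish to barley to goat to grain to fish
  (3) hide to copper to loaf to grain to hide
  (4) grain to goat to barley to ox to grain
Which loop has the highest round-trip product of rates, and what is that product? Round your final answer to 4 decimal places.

1.1894

(1) 1.147 × 1.515 × 0.6117 × 1.119 = 1.18945
(2) 1.655 × 0.4845 × 0.7161 × 1.913 = 1.09845
(3) 0.9412 × 1.095 × 0.4996 × 1.859 = 0.95719
(4) 1.456 × 2.162 × 0.6992 × 0.4939 = 1.08707
Highest is cycle (1) at 1.1894 (>1, arbitrage).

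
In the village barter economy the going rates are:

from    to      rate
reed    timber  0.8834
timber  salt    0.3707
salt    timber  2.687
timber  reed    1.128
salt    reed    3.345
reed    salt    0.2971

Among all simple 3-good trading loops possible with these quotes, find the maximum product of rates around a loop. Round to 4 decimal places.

1.0954

salt→reed→timber→salt: 3.345 × 0.8834 × 0.3707 = 1.09541
salt→timber→reed→salt: 2.687 × 1.128 × 0.2971 = 0.90049
Maximum is salt→reed→timber→salt at 1.0954; arbitrage exists.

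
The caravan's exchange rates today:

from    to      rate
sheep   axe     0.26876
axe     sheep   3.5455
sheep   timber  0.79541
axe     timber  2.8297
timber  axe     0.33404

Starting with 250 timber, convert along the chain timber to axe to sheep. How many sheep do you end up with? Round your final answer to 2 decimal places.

250 timber × 0.33404 = 83.51 axe
83.51 axe × 3.5455 = 296.084705 sheep

296.08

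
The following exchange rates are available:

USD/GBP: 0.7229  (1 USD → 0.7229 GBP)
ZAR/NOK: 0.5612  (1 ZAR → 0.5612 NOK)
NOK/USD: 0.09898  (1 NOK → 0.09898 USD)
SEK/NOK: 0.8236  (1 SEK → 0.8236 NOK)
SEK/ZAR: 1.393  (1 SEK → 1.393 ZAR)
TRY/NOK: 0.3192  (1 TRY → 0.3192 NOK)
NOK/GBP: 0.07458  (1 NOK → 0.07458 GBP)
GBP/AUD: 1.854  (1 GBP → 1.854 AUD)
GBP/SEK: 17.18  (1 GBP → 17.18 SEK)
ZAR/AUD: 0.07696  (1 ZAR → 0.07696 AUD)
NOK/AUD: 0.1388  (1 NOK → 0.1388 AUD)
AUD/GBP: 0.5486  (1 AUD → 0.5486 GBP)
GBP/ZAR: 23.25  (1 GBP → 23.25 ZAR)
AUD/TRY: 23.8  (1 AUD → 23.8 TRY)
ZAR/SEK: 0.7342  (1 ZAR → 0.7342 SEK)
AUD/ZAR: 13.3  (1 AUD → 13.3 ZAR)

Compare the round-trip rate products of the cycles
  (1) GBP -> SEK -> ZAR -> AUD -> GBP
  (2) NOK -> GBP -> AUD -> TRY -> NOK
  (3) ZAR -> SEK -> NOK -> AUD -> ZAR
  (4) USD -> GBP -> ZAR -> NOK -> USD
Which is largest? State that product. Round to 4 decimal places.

1.1163

(1) 17.18 × 1.393 × 0.07696 × 0.5486 = 1.01040
(2) 0.07458 × 1.854 × 23.8 × 0.3192 = 1.05044
(3) 0.7342 × 0.8236 × 0.1388 × 13.3 = 1.11628
(4) 0.7229 × 23.25 × 0.5612 × 0.09898 = 0.93361
Highest is cycle (3) at 1.1163 (>1, arbitrage).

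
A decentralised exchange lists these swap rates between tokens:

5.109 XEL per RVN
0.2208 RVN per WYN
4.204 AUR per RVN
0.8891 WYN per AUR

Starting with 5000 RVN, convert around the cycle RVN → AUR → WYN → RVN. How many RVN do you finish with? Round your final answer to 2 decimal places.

4126.51

5000 RVN × 4.204 = 21020 AUR
21020 AUR × 0.8891 = 18688.882 WYN
18688.882 WYN × 0.2208 = 4126.5051456 RVN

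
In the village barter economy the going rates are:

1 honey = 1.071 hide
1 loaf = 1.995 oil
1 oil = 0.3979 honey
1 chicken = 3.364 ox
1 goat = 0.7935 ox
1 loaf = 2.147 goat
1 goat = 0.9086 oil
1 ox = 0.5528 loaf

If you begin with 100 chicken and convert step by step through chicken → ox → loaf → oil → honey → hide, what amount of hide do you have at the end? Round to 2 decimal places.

158.10

100 chicken × 3.364 = 336.4 ox
336.4 ox × 0.5528 = 185.96192 loaf
185.96192 loaf × 1.995 = 370.9940304 oil
370.9940304 oil × 0.3979 = 147.61852469616 honey
147.61852469616 honey × 1.071 = 158.09943994958736 hide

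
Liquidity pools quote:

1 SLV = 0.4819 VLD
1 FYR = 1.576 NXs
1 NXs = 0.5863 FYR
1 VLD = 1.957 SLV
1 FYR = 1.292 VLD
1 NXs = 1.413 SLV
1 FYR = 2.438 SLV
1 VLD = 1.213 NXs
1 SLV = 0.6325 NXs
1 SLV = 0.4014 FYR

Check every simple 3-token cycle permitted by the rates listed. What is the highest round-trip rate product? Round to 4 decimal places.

1.0149

SLV→FYR→VLD→SLV: 0.4014 × 1.292 × 1.957 = 1.01492
FYR→VLD→NXs→FYR: 1.292 × 1.213 × 0.5863 = 0.91885
SLV→NXs→FYR→SLV: 0.6325 × 0.5863 × 2.438 = 0.90410
SLV→FYR→NXs→SLV: 0.4014 × 1.576 × 1.413 = 0.89387
SLV→VLD→NXs→SLV: 0.4819 × 1.213 × 1.413 = 0.82596
Maximum is SLV→FYR→VLD→SLV at 1.0149; arbitrage exists.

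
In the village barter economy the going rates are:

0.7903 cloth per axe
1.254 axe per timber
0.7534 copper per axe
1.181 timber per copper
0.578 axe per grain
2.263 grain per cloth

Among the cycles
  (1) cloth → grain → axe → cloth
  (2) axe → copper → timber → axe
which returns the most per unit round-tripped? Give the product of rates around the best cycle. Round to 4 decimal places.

1.1158

(1) 2.263 × 0.578 × 0.7903 = 1.03372
(2) 0.7534 × 1.181 × 1.254 = 1.11577
Highest is cycle (2) at 1.1158 (>1, arbitrage).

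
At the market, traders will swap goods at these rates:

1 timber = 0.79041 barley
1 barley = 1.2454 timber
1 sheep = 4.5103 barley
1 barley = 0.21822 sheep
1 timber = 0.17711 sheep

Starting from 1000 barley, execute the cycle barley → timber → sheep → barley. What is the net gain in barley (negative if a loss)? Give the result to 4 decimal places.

-5.1505

1000 barley × 1.2454 = 1245.4 timber
1245.4 timber × 0.17711 = 220.572794 sheep
220.572794 sheep × 4.5103 = 994.8494727782 barley
Net change: 994.8494727782 − 1000 = -5.1505272218 barley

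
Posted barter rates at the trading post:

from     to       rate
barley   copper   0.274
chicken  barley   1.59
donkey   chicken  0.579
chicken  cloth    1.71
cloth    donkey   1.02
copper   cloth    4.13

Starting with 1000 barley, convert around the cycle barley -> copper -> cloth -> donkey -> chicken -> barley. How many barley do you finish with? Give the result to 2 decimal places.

1000 barley × 0.274 = 274 copper
274 copper × 4.13 = 1131.62 cloth
1131.62 cloth × 1.02 = 1154.2524 donkey
1154.2524 donkey × 0.579 = 668.3121396 chicken
668.3121396 chicken × 1.59 = 1062.616301964 barley

1062.62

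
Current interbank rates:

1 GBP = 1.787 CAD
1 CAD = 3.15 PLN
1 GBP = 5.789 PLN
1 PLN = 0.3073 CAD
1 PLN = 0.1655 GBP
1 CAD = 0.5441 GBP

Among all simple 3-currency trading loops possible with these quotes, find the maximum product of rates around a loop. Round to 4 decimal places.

CAD→GBP→PLN→CAD: 0.5441 × 5.789 × 0.3073 = 0.96793
CAD→PLN→GBP→CAD: 3.15 × 0.1655 × 1.787 = 0.93161
Maximum is CAD→GBP→PLN→CAD at 0.9679; no arbitrage — every cycle loses value.

0.9679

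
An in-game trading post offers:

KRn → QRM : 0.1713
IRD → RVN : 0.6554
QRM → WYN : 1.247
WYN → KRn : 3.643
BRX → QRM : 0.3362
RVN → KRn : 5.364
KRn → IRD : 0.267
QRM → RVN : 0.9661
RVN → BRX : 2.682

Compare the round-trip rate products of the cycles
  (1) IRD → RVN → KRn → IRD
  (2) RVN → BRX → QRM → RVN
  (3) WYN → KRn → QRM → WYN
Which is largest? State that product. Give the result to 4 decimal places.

0.9387

(1) 0.6554 × 5.364 × 0.267 = 0.93866
(2) 2.682 × 0.3362 × 0.9661 = 0.87112
(3) 3.643 × 0.1713 × 1.247 = 0.77819
Highest is cycle (1) at 0.9387 (≤1, no arbitrage).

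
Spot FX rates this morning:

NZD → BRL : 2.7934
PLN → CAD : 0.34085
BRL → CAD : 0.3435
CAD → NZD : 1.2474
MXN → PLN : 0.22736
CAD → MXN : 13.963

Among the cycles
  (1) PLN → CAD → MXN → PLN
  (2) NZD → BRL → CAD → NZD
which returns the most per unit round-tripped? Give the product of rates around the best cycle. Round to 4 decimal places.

1.1969

(1) 0.34085 × 13.963 × 0.22736 = 1.08207
(2) 2.7934 × 0.3435 × 1.2474 = 1.19692
Highest is cycle (2) at 1.1969 (>1, arbitrage).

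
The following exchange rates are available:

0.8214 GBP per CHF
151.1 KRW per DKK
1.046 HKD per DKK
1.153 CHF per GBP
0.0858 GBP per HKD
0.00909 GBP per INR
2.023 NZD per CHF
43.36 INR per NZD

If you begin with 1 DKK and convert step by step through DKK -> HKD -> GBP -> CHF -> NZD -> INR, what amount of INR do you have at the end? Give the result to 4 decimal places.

9.0768

1 DKK × 1.046 = 1.046 HKD
1.046 HKD × 0.0858 = 0.0897468 GBP
0.0897468 GBP × 1.153 = 0.1034780604 CHF
0.1034780604 CHF × 2.023 = 0.2093361161892 NZD
0.2093361161892 NZD × 43.36 = 9.076813997963712 INR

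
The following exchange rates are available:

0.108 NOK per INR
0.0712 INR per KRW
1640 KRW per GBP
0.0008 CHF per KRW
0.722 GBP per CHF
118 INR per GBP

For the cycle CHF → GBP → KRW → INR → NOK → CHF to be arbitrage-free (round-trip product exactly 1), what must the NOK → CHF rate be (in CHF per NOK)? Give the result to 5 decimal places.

Known legs of the cycle: 0.722 × 1640 × 0.0712 × 0.108 = 9.105101568
For no arbitrage the full-cycle product must be 1, so the missing rate is 1 / 9.105101568 ≈ 0.1098285.

0.10983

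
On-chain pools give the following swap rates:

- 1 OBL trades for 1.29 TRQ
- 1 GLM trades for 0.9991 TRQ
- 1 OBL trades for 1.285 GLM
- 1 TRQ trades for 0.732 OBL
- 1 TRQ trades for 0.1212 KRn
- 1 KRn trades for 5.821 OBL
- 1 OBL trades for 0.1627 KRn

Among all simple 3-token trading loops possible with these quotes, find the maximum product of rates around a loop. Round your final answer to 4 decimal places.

GLM→TRQ→OBL→GLM: 0.9991 × 0.732 × 1.285 = 0.93977
KRn→OBL→TRQ→KRn: 5.821 × 1.29 × 0.1212 = 0.91010
Maximum is GLM→TRQ→OBL→GLM at 0.9398; no arbitrage — every cycle loses value.

0.9398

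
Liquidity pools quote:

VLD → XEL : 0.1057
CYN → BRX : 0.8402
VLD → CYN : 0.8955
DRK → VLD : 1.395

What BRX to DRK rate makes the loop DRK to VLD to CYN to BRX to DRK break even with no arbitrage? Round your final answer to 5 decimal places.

Known legs of the cycle: 1.395 × 0.8955 × 0.8402 = 1.0495967445
For no arbitrage the full-cycle product must be 1, so the missing rate is 1 / 1.0495967445 ≈ 0.9527469.

0.95275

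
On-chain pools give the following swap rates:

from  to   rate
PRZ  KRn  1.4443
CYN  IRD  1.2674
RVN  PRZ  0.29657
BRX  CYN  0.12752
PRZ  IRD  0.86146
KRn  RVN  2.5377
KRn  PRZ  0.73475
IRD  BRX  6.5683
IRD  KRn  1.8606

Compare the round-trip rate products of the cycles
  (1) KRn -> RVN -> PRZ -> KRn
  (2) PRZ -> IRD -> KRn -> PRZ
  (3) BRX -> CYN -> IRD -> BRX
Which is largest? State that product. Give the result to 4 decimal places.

(1) 2.5377 × 0.29657 × 1.4443 = 1.08699
(2) 0.86146 × 1.8606 × 0.73475 = 1.17768
(3) 0.12752 × 1.2674 × 6.5683 = 1.06156
Highest is cycle (2) at 1.1777 (>1, arbitrage).

1.1777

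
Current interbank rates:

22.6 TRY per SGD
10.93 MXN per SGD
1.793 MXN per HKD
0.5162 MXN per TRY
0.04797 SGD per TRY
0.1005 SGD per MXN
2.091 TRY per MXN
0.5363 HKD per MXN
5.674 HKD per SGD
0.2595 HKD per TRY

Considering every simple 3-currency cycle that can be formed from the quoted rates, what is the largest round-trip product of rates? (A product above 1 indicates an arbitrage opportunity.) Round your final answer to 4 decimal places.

SGD→TRY→MXN→SGD: 22.6 × 0.5162 × 0.1005 = 1.17245
SGD→MXN→TRY→SGD: 10.93 × 2.091 × 0.04797 = 1.09634
SGD→HKD→MXN→SGD: 5.674 × 1.793 × 0.1005 = 1.02243
HKD→MXN→TRY→HKD: 1.793 × 2.091 × 0.2595 = 0.97291
Maximum is SGD→TRY→MXN→SGD at 1.1724; arbitrage exists.

1.1724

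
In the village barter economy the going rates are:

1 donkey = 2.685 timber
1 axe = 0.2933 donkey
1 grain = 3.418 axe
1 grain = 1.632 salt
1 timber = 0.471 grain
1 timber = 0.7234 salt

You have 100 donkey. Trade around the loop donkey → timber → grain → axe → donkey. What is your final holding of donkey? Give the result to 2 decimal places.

100 donkey × 2.685 = 268.5 timber
268.5 timber × 0.471 = 126.4635 grain
126.4635 grain × 3.418 = 432.252243 axe
432.252243 axe × 0.2933 = 126.7795828719 donkey

126.78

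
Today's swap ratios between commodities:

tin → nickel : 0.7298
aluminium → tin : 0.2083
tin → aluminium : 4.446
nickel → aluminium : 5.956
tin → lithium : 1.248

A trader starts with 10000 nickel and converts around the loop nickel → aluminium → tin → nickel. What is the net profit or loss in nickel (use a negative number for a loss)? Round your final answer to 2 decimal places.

10000 nickel × 5.956 = 59560 aluminium
59560 aluminium × 0.2083 = 12406.348 tin
12406.348 tin × 0.7298 = 9054.1527704 nickel
Net change: 9054.1527704 − 10000 = -945.8472296 nickel

-945.85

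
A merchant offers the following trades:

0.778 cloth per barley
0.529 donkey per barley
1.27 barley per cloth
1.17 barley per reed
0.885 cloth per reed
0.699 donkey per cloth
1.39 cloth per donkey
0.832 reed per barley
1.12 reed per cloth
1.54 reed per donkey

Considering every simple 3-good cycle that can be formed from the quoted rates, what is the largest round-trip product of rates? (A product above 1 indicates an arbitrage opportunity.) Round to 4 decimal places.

1.0195

cloth→reed→barley→cloth: 1.12 × 1.17 × 0.778 = 1.01949
donkey→reed→barley→donkey: 1.54 × 1.17 × 0.529 = 0.95315
cloth→donkey→reed→cloth: 0.699 × 1.54 × 0.885 = 0.95267
cloth→barley→reed→cloth: 1.27 × 0.832 × 0.885 = 0.93513
cloth→barley→donkey→cloth: 1.27 × 0.529 × 1.39 = 0.93384
Maximum is cloth→reed→barley→cloth at 1.0195; arbitrage exists.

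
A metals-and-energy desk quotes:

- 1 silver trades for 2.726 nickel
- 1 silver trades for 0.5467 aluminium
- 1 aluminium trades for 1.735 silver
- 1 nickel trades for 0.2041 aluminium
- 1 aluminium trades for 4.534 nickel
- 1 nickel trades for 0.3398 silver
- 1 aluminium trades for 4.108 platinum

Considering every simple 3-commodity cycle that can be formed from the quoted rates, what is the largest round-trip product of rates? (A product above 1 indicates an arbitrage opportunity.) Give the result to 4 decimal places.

silver→nickel→aluminium→silver: 2.726 × 0.2041 × 1.735 = 0.96531
silver→aluminium→nickel→silver: 0.5467 × 4.534 × 0.3398 = 0.84228
Maximum is silver→nickel→aluminium→silver at 0.9653; no arbitrage — every cycle loses value.

0.9653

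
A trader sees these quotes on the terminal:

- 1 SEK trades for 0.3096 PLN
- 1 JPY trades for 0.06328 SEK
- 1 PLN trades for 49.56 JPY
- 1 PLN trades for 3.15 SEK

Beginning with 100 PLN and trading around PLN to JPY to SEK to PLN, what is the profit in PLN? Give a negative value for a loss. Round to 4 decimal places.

-2.9046

100 PLN × 49.56 = 4956 JPY
4956 JPY × 0.06328 = 313.61568 SEK
313.61568 SEK × 0.3096 = 97.095414528 PLN
Net change: 97.095414528 − 100 = -2.904585472 PLN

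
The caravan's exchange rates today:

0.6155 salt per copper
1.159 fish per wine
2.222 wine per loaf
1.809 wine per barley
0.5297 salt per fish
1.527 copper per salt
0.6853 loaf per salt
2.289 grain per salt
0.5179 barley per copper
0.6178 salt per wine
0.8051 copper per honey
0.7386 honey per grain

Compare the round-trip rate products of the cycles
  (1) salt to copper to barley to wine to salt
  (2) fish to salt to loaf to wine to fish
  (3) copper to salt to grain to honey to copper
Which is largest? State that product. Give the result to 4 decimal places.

0.9348

(1) 1.527 × 0.5179 × 1.809 × 0.6178 = 0.88384
(2) 0.5297 × 0.6853 × 2.222 × 1.159 = 0.93484
(3) 0.6155 × 2.289 × 0.7386 × 0.8051 = 0.83779
Highest is cycle (2) at 0.9348 (≤1, no arbitrage).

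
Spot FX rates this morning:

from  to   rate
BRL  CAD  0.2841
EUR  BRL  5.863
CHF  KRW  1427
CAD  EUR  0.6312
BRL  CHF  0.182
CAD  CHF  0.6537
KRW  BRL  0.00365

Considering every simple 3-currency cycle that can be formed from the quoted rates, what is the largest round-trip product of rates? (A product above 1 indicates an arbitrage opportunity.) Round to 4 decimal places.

CAD→EUR→BRL→CAD: 0.6312 × 5.863 × 0.2841 = 1.05138
KRW→BRL→CHF→KRW: 0.00365 × 0.182 × 1427 = 0.94796
Maximum is CAD→EUR→BRL→CAD at 1.0514; arbitrage exists.

1.0514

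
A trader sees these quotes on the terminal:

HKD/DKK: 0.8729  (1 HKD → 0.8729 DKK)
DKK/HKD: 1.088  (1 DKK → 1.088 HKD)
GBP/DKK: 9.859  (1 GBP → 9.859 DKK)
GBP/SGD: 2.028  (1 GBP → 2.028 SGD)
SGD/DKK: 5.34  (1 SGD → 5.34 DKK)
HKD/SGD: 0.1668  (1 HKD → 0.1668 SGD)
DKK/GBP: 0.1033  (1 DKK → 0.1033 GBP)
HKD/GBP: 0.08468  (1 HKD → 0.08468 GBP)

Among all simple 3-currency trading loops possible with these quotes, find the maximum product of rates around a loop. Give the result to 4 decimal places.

GBP→SGD→DKK→GBP: 2.028 × 5.34 × 0.1033 = 1.11869
HKD→SGD→DKK→HKD: 0.1668 × 5.34 × 1.088 = 0.96909
HKD→GBP→DKK→HKD: 0.08468 × 9.859 × 1.088 = 0.90833
Maximum is GBP→SGD→DKK→GBP at 1.1187; arbitrage exists.

1.1187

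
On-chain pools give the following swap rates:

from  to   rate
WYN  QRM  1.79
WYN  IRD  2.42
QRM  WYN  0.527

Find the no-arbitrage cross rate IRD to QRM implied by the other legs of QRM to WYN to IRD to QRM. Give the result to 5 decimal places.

Known legs of the cycle: 0.527 × 2.42 = 1.27534
For no arbitrage the full-cycle product must be 1, so the missing rate is 1 / 1.27534 ≈ 0.7841046.

0.78410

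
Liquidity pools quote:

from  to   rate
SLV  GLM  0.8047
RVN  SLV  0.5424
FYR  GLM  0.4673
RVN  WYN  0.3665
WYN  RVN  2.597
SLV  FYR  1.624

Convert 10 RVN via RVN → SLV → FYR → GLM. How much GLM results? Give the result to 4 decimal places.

4.1162

10 RVN × 0.5424 = 5.424 SLV
5.424 SLV × 1.624 = 8.808576 FYR
8.808576 FYR × 0.4673 = 4.1162475648 GLM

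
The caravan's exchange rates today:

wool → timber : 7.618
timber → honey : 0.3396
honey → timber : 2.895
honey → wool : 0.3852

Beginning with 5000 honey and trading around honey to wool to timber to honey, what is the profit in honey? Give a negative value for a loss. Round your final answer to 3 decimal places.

-17.298

5000 honey × 0.3852 = 1926 wool
1926 wool × 7.618 = 14672.268 timber
14672.268 timber × 0.3396 = 4982.7022128 honey
Net change: 4982.7022128 − 5000 = -17.2977872 honey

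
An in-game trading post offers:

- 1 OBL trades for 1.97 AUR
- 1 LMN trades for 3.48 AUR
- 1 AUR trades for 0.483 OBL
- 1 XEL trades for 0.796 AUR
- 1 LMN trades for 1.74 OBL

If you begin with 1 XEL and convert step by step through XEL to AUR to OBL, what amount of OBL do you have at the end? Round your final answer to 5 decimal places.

0.38447

1 XEL × 0.796 = 0.796 AUR
0.796 AUR × 0.483 = 0.384468 OBL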